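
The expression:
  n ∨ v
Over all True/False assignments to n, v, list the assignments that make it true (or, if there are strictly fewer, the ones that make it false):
is false only for:
  n=False, v=False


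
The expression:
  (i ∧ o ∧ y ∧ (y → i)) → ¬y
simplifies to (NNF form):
¬i ∨ ¬o ∨ ¬y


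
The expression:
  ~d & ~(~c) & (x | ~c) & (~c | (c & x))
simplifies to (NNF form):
c & x & ~d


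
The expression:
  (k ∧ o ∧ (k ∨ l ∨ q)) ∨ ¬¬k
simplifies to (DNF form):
k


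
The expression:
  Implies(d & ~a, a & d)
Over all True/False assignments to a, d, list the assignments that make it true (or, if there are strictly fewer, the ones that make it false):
is false only for:
  a=False, d=True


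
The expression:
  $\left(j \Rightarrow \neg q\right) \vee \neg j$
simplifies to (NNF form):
$\neg j \vee \neg q$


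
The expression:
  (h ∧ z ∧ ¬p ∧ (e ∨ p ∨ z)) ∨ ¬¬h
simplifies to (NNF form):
h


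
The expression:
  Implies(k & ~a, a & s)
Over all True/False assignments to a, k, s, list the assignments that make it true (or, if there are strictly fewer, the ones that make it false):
is false only for:
  a=False, k=True, s=False;
  a=False, k=True, s=True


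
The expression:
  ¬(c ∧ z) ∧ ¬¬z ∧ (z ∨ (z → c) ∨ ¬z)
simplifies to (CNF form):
z ∧ ¬c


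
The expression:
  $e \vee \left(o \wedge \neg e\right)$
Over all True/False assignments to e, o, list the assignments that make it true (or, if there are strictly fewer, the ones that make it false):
is false only for:
  e=False, o=False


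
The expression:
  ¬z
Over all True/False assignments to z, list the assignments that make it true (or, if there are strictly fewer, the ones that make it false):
is true only for:
  z=False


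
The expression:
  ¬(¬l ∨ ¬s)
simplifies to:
l ∧ s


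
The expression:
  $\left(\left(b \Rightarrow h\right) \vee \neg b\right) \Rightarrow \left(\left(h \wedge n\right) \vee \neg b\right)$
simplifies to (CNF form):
$n \vee \neg b \vee \neg h$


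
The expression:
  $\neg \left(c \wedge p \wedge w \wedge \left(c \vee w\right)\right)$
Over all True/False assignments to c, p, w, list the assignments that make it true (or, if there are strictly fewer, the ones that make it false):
is false only for:
  c=True, p=True, w=True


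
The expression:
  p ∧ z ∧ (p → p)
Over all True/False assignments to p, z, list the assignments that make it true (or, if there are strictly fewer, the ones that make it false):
is true only for:
  p=True, z=True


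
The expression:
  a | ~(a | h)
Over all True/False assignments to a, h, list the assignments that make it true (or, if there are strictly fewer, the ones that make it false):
is false only for:
  a=False, h=True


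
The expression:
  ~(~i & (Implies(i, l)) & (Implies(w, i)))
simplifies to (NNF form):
i | w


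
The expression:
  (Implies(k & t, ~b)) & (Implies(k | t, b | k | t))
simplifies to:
~b | ~k | ~t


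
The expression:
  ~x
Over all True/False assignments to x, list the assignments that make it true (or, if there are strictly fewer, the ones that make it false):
is true only for:
  x=False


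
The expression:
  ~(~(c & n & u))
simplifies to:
c & n & u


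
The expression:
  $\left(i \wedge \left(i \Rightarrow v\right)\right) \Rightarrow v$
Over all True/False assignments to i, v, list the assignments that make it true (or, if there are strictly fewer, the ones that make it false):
is always true.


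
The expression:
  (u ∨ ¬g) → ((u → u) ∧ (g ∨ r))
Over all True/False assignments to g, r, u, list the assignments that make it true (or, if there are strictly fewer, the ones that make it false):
is false only for:
  g=False, r=False, u=False;
  g=False, r=False, u=True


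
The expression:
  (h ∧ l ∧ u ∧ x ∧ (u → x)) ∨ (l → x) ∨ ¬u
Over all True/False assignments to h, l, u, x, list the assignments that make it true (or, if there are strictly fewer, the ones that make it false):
is false only for:
  h=False, l=True, u=True, x=False;
  h=True, l=True, u=True, x=False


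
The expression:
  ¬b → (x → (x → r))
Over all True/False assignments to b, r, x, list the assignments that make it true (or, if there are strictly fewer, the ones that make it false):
is false only for:
  b=False, r=False, x=True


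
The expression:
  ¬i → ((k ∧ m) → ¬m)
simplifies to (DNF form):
i ∨ ¬k ∨ ¬m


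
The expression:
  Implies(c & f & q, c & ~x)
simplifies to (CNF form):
~c | ~f | ~q | ~x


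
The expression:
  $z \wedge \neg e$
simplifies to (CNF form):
$z \wedge \neg e$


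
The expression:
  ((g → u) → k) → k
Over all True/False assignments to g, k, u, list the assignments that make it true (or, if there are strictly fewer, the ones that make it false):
is false only for:
  g=True, k=False, u=False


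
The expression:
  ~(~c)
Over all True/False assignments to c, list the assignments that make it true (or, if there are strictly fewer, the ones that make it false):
is true only for:
  c=True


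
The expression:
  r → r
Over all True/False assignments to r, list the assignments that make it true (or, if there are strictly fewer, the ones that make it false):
is always true.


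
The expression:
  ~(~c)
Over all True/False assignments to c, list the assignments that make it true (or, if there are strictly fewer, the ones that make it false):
is true only for:
  c=True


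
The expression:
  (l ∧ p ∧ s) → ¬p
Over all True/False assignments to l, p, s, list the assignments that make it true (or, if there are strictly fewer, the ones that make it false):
is false only for:
  l=True, p=True, s=True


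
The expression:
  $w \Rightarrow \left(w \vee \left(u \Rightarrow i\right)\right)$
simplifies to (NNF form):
$\text{True}$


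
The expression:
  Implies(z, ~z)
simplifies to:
~z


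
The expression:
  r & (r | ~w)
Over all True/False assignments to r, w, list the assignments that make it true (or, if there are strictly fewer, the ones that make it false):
is true only for:
  r=True, w=False;
  r=True, w=True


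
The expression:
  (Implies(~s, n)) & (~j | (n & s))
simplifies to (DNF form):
(n & s) | (n & ~j) | (s & ~j)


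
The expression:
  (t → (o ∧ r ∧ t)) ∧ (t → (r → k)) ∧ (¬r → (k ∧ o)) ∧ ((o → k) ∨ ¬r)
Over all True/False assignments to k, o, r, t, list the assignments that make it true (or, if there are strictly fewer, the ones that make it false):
is true only for:
  k=False, o=False, r=True, t=False;
  k=True, o=False, r=True, t=False;
  k=True, o=True, r=False, t=False;
  k=True, o=True, r=True, t=False;
  k=True, o=True, r=True, t=True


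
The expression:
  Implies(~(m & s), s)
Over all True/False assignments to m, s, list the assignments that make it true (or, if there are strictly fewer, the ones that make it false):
is true only for:
  m=False, s=True;
  m=True, s=True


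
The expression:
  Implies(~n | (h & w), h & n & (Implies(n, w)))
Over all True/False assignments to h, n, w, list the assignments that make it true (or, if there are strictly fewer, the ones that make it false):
is true only for:
  h=False, n=True, w=False;
  h=False, n=True, w=True;
  h=True, n=True, w=False;
  h=True, n=True, w=True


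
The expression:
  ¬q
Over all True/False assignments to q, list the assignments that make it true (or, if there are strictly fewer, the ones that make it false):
is true only for:
  q=False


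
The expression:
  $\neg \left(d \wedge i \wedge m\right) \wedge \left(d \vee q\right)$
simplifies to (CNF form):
$\left(d \vee q\right) \wedge \left(\neg d \vee \neg i \vee \neg m\right)$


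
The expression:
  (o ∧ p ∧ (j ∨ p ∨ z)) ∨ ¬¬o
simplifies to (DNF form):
o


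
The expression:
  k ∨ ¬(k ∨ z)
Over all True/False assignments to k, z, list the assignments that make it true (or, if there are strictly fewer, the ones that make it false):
is false only for:
  k=False, z=True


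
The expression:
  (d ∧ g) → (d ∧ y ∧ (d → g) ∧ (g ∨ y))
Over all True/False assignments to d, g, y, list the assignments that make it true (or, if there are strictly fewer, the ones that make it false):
is false only for:
  d=True, g=True, y=False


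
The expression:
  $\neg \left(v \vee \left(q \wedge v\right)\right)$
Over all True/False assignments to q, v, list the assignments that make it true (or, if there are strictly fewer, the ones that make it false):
is true only for:
  q=False, v=False;
  q=True, v=False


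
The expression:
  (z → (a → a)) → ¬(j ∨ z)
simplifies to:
¬j ∧ ¬z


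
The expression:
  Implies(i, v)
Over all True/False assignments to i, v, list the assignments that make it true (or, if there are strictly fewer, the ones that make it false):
is false only for:
  i=True, v=False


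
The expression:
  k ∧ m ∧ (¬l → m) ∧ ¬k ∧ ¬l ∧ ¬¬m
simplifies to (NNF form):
False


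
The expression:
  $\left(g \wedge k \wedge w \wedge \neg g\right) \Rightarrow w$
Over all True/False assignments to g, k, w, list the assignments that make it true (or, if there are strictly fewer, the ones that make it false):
is always true.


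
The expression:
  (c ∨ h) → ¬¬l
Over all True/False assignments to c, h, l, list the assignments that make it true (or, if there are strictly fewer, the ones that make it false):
is false only for:
  c=False, h=True, l=False;
  c=True, h=False, l=False;
  c=True, h=True, l=False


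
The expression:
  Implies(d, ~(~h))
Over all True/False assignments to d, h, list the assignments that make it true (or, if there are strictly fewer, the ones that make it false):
is false only for:
  d=True, h=False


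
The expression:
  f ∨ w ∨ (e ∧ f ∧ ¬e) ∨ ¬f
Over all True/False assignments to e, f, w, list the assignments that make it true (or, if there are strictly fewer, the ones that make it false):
is always true.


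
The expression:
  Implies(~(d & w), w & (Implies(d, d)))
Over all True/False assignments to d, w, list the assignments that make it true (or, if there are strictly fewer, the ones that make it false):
is true only for:
  d=False, w=True;
  d=True, w=True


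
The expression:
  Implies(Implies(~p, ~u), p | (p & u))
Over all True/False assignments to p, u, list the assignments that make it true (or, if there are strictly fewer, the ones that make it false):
is false only for:
  p=False, u=False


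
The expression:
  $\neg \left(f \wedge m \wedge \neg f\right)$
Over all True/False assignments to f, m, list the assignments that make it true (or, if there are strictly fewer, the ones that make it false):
is always true.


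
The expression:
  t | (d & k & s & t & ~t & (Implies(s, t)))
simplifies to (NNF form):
t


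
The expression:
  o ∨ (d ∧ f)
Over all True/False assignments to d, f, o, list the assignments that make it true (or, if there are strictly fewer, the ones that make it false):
is false only for:
  d=False, f=False, o=False;
  d=False, f=True, o=False;
  d=True, f=False, o=False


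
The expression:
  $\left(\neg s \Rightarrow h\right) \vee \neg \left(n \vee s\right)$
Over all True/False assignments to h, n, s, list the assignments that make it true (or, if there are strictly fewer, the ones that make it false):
is false only for:
  h=False, n=True, s=False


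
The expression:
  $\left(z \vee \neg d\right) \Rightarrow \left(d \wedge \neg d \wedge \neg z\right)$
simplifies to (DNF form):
$d \wedge \neg z$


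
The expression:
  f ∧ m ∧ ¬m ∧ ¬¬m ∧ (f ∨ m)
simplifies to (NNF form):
False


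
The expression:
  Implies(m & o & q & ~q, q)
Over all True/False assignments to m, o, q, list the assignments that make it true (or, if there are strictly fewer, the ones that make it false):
is always true.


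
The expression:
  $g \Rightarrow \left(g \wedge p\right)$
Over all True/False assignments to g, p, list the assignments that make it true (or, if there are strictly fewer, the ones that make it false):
is false only for:
  g=True, p=False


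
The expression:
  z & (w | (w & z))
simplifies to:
w & z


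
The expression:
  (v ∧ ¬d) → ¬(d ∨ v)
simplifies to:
d ∨ ¬v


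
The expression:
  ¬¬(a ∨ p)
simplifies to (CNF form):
a ∨ p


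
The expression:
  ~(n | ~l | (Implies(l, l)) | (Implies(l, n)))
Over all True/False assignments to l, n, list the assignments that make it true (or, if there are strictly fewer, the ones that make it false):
is never true.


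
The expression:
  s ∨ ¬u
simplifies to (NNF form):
s ∨ ¬u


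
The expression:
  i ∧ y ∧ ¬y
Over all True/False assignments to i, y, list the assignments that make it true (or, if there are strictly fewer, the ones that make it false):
is never true.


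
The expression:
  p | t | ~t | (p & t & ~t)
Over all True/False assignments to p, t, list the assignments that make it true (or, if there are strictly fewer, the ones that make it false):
is always true.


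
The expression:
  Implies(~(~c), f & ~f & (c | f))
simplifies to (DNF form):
~c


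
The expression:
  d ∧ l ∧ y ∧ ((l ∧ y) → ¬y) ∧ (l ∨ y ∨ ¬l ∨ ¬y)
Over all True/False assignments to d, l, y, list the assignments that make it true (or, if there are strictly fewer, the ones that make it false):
is never true.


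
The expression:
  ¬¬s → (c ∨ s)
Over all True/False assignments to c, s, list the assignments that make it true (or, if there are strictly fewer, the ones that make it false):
is always true.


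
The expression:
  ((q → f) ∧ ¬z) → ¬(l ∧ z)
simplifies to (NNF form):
True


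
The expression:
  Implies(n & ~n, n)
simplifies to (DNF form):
True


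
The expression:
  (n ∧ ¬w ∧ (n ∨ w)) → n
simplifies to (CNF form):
True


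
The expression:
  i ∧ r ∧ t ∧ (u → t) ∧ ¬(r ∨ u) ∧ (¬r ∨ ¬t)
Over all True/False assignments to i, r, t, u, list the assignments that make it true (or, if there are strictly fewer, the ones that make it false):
is never true.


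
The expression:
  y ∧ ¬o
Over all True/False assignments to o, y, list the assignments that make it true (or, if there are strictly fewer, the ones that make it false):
is true only for:
  o=False, y=True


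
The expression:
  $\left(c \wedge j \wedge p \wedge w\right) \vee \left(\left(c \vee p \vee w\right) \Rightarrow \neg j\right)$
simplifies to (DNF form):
$\left(c \wedge p \wedge w\right) \vee \left(\neg c \wedge \neg p \wedge \neg w\right) \vee \neg j$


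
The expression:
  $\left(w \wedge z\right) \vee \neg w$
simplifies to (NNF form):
$z \vee \neg w$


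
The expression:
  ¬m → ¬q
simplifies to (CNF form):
m ∨ ¬q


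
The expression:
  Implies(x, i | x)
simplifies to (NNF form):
True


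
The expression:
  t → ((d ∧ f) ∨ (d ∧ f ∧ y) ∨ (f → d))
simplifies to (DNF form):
d ∨ ¬f ∨ ¬t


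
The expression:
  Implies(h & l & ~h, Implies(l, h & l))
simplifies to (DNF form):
True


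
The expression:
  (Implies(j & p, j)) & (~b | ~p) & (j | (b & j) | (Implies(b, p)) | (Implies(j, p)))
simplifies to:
~b | ~p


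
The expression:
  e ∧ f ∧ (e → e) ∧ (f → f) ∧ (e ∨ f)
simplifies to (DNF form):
e ∧ f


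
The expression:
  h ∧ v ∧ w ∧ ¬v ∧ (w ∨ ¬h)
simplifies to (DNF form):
False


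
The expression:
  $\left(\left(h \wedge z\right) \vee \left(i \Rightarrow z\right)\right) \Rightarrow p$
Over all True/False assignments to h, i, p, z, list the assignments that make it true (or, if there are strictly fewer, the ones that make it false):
is false only for:
  h=False, i=False, p=False, z=False;
  h=False, i=False, p=False, z=True;
  h=False, i=True, p=False, z=True;
  h=True, i=False, p=False, z=False;
  h=True, i=False, p=False, z=True;
  h=True, i=True, p=False, z=True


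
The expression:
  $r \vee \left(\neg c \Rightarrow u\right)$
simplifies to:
$c \vee r \vee u$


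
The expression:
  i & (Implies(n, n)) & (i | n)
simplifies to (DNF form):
i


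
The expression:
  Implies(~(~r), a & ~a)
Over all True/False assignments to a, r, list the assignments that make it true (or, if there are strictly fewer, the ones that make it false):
is true only for:
  a=False, r=False;
  a=True, r=False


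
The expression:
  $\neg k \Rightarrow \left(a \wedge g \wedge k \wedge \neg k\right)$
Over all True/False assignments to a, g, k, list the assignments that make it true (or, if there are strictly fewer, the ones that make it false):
is true only for:
  a=False, g=False, k=True;
  a=False, g=True, k=True;
  a=True, g=False, k=True;
  a=True, g=True, k=True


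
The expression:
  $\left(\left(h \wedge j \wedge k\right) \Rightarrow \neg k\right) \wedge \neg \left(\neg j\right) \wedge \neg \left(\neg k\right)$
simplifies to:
$j \wedge k \wedge \neg h$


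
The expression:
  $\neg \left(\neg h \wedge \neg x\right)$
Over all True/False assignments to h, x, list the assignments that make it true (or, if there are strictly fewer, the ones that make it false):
is false only for:
  h=False, x=False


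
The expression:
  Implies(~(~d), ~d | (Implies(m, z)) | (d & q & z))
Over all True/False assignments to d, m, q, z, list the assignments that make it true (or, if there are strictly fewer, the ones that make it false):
is false only for:
  d=True, m=True, q=False, z=False;
  d=True, m=True, q=True, z=False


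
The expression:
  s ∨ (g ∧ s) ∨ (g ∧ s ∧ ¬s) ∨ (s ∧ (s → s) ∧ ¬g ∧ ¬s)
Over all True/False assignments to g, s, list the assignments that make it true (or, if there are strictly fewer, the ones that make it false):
is true only for:
  g=False, s=True;
  g=True, s=True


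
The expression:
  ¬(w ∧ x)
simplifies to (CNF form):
¬w ∨ ¬x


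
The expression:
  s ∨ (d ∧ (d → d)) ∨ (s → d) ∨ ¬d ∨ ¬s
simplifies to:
True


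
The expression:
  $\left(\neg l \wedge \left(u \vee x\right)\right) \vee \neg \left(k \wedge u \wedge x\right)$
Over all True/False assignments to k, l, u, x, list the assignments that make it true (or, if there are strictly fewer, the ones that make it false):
is false only for:
  k=True, l=True, u=True, x=True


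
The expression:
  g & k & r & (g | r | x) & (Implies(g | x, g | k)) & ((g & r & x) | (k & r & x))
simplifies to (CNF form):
g & k & r & x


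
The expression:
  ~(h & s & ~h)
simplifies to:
True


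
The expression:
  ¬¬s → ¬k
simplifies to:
¬k ∨ ¬s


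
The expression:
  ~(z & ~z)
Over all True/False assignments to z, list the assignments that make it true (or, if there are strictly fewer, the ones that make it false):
is always true.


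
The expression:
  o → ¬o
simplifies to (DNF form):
¬o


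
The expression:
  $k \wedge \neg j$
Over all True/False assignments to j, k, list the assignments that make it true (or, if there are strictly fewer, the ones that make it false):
is true only for:
  j=False, k=True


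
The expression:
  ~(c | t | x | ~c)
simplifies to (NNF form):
False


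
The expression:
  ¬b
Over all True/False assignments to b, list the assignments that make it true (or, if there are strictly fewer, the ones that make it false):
is true only for:
  b=False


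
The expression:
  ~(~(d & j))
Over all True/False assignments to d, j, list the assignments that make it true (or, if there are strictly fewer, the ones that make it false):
is true only for:
  d=True, j=True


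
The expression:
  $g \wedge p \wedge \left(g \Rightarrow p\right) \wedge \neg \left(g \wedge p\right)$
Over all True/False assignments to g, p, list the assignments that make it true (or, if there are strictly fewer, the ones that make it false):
is never true.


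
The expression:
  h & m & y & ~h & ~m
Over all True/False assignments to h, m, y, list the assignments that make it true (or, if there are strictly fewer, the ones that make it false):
is never true.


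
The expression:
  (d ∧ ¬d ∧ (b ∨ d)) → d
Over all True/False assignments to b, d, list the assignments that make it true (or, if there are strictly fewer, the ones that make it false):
is always true.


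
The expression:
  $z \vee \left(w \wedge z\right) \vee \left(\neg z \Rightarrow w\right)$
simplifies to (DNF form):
$w \vee z$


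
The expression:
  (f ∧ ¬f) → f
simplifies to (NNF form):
True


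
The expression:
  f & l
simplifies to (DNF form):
f & l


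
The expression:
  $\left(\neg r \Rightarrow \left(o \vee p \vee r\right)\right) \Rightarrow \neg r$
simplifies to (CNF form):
$\neg r$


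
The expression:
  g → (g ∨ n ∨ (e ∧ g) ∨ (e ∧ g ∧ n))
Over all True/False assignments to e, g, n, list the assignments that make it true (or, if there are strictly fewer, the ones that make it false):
is always true.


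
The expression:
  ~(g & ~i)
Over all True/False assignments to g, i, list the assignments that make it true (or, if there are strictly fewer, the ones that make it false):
is false only for:
  g=True, i=False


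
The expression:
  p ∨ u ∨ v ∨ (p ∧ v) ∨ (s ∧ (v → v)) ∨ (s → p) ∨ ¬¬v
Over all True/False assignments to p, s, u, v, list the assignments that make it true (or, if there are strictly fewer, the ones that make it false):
is always true.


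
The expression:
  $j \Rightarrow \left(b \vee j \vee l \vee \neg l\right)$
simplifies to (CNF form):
$\text{True}$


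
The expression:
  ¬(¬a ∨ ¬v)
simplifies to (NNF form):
a ∧ v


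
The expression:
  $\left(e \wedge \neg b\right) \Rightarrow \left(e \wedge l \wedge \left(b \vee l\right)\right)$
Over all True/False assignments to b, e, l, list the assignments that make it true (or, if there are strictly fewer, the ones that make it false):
is false only for:
  b=False, e=True, l=False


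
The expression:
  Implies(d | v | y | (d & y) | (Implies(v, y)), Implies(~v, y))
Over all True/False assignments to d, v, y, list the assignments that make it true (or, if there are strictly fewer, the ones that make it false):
is false only for:
  d=False, v=False, y=False;
  d=True, v=False, y=False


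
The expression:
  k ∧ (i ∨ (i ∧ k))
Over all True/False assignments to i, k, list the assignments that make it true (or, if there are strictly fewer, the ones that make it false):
is true only for:
  i=True, k=True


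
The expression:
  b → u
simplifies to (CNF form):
u ∨ ¬b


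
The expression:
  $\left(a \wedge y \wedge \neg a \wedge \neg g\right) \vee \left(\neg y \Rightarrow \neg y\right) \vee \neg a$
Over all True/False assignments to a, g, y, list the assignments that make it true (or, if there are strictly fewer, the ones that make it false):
is always true.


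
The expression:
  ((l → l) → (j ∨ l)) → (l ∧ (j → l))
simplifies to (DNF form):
l ∨ ¬j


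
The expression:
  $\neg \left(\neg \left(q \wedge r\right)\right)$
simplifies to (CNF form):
$q \wedge r$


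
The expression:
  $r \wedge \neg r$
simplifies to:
$\text{False}$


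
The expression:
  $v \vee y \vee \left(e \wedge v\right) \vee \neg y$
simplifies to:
$\text{True}$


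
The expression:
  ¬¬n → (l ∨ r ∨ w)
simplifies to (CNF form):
l ∨ r ∨ w ∨ ¬n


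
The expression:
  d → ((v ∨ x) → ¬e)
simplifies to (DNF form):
(¬v ∧ ¬x) ∨ ¬d ∨ ¬e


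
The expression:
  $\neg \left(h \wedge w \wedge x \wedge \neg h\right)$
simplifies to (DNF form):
$\text{True}$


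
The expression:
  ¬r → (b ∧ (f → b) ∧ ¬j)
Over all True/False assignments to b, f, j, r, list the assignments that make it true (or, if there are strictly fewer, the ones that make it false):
is false only for:
  b=False, f=False, j=False, r=False;
  b=False, f=False, j=True, r=False;
  b=False, f=True, j=False, r=False;
  b=False, f=True, j=True, r=False;
  b=True, f=False, j=True, r=False;
  b=True, f=True, j=True, r=False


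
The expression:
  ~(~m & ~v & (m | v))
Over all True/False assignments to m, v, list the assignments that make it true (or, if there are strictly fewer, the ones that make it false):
is always true.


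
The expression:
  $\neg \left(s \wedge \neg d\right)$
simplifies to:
$d \vee \neg s$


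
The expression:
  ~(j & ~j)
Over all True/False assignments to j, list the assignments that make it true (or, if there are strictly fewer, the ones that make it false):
is always true.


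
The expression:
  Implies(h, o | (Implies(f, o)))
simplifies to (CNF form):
o | ~f | ~h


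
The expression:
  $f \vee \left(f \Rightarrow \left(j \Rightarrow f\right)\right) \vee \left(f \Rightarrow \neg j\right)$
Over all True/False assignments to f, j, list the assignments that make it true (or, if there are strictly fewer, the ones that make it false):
is always true.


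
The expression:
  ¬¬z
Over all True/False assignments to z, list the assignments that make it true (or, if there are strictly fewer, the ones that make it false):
is true only for:
  z=True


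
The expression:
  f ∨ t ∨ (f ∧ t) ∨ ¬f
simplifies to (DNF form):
True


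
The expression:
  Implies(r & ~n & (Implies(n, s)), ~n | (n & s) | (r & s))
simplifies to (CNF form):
True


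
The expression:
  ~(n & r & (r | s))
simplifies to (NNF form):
~n | ~r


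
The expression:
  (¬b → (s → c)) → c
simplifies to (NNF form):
c ∨ (s ∧ ¬b)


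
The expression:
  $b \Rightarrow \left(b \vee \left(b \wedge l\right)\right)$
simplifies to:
$\text{True}$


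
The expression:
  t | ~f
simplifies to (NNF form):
t | ~f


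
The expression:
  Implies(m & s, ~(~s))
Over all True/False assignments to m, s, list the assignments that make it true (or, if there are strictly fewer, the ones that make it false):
is always true.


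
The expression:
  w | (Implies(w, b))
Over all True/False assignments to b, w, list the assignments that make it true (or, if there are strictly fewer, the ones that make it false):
is always true.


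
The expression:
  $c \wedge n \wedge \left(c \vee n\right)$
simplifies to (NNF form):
$c \wedge n$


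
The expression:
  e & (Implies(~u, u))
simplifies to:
e & u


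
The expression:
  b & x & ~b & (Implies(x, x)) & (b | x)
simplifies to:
False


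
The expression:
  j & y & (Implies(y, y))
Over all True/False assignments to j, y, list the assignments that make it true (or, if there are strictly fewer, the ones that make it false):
is true only for:
  j=True, y=True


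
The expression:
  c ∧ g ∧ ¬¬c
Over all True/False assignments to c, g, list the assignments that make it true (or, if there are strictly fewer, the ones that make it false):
is true only for:
  c=True, g=True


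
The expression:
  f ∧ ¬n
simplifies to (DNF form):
f ∧ ¬n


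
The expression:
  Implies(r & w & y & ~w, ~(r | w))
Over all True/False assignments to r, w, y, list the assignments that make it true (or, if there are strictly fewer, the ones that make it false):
is always true.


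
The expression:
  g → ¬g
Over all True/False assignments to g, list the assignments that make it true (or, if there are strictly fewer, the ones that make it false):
is true only for:
  g=False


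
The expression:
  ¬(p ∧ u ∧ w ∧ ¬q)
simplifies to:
q ∨ ¬p ∨ ¬u ∨ ¬w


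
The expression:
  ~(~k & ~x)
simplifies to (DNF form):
k | x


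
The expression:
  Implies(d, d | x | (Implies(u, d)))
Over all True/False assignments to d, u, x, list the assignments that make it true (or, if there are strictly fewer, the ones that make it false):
is always true.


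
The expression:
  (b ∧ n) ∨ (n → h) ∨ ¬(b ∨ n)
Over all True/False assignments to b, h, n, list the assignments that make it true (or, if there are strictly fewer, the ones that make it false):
is false only for:
  b=False, h=False, n=True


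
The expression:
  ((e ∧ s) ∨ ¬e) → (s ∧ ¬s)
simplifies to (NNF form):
e ∧ ¬s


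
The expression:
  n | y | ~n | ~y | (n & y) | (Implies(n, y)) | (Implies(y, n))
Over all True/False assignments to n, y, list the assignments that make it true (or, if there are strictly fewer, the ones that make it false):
is always true.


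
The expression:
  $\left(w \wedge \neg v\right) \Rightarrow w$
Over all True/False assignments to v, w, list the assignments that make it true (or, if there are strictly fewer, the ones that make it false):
is always true.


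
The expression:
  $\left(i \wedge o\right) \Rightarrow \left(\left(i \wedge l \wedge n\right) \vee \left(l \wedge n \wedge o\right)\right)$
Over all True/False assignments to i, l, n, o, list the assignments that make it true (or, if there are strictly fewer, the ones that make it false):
is false only for:
  i=True, l=False, n=False, o=True;
  i=True, l=False, n=True, o=True;
  i=True, l=True, n=False, o=True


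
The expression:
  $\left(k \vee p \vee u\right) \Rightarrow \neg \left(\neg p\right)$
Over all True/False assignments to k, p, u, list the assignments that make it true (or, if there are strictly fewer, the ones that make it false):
is false only for:
  k=False, p=False, u=True;
  k=True, p=False, u=False;
  k=True, p=False, u=True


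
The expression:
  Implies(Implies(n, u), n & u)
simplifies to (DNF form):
n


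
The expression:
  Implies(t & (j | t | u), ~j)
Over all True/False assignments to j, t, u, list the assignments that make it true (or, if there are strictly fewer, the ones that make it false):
is false only for:
  j=True, t=True, u=False;
  j=True, t=True, u=True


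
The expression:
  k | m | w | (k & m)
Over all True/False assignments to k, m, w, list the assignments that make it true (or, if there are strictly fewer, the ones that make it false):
is false only for:
  k=False, m=False, w=False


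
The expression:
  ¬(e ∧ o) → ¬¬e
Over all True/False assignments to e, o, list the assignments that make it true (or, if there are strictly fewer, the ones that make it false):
is true only for:
  e=True, o=False;
  e=True, o=True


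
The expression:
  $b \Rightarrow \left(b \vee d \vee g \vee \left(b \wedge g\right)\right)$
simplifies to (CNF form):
$\text{True}$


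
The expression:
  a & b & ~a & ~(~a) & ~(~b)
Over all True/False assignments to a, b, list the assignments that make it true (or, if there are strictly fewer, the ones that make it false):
is never true.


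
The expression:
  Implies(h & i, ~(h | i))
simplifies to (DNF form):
~h | ~i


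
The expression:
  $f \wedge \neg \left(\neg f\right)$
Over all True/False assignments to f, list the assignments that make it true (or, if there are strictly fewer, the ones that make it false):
is true only for:
  f=True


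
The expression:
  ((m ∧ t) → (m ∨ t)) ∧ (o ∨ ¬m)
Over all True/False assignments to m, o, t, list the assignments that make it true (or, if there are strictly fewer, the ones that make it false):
is false only for:
  m=True, o=False, t=False;
  m=True, o=False, t=True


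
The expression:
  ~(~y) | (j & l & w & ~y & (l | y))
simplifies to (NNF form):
y | (j & l & w)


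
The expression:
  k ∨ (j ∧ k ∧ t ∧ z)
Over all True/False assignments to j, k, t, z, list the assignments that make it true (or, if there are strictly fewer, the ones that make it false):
is true only for:
  j=False, k=True, t=False, z=False;
  j=False, k=True, t=False, z=True;
  j=False, k=True, t=True, z=False;
  j=False, k=True, t=True, z=True;
  j=True, k=True, t=False, z=False;
  j=True, k=True, t=False, z=True;
  j=True, k=True, t=True, z=False;
  j=True, k=True, t=True, z=True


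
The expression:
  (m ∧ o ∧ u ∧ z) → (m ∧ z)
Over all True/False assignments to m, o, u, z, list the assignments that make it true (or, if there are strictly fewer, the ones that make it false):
is always true.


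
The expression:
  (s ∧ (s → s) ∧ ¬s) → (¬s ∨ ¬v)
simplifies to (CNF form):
True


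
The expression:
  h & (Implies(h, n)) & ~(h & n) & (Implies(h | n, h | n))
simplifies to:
False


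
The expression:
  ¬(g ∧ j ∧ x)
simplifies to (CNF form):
¬g ∨ ¬j ∨ ¬x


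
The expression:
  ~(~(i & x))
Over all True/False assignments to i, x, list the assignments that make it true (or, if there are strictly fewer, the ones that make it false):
is true only for:
  i=True, x=True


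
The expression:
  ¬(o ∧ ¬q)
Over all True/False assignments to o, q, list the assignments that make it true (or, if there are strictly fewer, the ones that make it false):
is false only for:
  o=True, q=False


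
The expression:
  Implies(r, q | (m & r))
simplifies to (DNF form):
m | q | ~r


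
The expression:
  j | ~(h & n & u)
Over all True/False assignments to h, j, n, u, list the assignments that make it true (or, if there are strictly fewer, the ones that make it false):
is false only for:
  h=True, j=False, n=True, u=True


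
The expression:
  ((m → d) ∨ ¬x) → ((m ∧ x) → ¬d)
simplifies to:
¬d ∨ ¬m ∨ ¬x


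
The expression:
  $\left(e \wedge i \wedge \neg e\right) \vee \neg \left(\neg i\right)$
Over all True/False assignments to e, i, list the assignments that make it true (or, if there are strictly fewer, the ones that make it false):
is true only for:
  e=False, i=True;
  e=True, i=True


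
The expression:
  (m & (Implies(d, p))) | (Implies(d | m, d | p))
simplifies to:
True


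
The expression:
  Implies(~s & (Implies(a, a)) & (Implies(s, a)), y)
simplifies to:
s | y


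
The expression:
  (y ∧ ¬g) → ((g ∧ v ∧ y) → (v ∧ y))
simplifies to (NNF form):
True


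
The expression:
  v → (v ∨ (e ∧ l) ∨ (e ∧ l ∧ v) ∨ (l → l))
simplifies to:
True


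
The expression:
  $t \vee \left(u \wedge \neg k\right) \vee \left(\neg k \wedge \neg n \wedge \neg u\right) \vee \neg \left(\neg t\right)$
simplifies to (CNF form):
$\left(t \vee \neg k\right) \wedge \left(t \vee u \vee \neg n\right)$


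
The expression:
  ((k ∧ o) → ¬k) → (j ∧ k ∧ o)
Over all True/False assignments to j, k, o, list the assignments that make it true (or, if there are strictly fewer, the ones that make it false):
is true only for:
  j=False, k=True, o=True;
  j=True, k=True, o=True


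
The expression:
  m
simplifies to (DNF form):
m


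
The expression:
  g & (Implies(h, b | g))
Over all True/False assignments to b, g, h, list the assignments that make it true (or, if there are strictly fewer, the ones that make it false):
is true only for:
  b=False, g=True, h=False;
  b=False, g=True, h=True;
  b=True, g=True, h=False;
  b=True, g=True, h=True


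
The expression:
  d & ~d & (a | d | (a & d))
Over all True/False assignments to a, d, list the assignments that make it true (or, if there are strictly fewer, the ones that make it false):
is never true.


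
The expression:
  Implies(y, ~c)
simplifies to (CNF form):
~c | ~y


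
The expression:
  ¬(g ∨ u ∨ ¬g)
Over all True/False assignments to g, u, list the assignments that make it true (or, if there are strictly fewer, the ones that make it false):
is never true.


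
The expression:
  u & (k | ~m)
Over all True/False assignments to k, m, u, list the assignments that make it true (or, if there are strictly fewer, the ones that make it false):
is true only for:
  k=False, m=False, u=True;
  k=True, m=False, u=True;
  k=True, m=True, u=True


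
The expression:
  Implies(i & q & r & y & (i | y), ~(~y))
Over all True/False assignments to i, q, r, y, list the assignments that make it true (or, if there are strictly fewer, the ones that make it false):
is always true.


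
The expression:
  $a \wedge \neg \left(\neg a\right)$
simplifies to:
$a$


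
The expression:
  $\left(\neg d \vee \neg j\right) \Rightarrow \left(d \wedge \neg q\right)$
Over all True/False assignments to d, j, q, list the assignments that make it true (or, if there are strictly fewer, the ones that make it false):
is true only for:
  d=True, j=False, q=False;
  d=True, j=True, q=False;
  d=True, j=True, q=True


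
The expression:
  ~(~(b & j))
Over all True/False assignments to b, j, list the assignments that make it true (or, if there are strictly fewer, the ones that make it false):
is true only for:
  b=True, j=True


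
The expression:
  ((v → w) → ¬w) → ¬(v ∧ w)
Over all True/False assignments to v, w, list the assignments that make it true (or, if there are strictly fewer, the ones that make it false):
is always true.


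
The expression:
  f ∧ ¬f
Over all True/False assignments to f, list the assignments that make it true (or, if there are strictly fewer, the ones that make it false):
is never true.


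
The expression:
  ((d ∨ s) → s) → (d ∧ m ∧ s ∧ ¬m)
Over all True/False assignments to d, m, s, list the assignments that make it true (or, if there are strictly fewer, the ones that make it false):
is true only for:
  d=True, m=False, s=False;
  d=True, m=True, s=False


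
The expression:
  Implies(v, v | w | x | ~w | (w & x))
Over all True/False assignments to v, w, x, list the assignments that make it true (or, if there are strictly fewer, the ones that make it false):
is always true.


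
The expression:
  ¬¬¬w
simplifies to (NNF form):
¬w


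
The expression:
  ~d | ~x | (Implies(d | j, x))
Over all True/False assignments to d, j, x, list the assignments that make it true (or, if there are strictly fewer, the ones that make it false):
is always true.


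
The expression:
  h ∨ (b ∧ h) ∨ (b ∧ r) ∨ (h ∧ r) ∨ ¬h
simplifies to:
True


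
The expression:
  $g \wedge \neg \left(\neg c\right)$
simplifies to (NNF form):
$c \wedge g$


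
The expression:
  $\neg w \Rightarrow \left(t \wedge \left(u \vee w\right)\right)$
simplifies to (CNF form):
$\left(t \vee w\right) \wedge \left(u \vee w\right)$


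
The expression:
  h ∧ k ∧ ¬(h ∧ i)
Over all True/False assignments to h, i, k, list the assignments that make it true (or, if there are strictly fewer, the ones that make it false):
is true only for:
  h=True, i=False, k=True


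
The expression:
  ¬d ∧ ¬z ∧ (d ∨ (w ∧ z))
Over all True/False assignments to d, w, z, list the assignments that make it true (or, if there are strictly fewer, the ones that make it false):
is never true.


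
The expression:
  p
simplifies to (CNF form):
p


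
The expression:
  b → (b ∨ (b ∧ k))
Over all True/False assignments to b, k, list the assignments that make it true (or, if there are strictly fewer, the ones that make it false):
is always true.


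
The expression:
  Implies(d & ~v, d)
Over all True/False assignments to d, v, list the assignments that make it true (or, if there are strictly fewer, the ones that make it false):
is always true.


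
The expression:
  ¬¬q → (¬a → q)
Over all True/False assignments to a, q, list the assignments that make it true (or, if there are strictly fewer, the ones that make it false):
is always true.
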